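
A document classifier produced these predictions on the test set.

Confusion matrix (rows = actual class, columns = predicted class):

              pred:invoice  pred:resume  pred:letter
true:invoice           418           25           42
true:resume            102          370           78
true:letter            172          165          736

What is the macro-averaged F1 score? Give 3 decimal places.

0.713

Per-class F1 score (2·TP/(2·TP+FP+FN)):
  invoice: TP=418, FP=102+172=274, FN=25+42=67 → 836/1177 = 0.7103
  resume: TP=370, FP=25+165=190, FN=102+78=180 → 740/1110 = 0.6667
  letter: TP=736, FP=42+78=120, FN=172+165=337 → 1472/1929 = 0.7631
Macro-F1 score = mean = (0.7103 + 0.6667 + 0.7631) / 3 = 0.713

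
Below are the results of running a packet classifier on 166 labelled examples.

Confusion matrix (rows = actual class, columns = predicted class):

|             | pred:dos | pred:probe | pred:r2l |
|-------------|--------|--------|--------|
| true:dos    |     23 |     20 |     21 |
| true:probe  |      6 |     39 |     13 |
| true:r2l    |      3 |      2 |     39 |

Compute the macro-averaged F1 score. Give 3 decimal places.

Per-class F1 score (2·TP/(2·TP+FP+FN)):
  dos: TP=23, FP=6+3=9, FN=20+21=41 → 46/96 = 0.4792
  probe: TP=39, FP=20+2=22, FN=6+13=19 → 78/119 = 0.6555
  r2l: TP=39, FP=21+13=34, FN=3+2=5 → 78/117 = 0.6667
Macro-F1 score = mean = (0.4792 + 0.6555 + 0.6667) / 3 = 0.600

0.600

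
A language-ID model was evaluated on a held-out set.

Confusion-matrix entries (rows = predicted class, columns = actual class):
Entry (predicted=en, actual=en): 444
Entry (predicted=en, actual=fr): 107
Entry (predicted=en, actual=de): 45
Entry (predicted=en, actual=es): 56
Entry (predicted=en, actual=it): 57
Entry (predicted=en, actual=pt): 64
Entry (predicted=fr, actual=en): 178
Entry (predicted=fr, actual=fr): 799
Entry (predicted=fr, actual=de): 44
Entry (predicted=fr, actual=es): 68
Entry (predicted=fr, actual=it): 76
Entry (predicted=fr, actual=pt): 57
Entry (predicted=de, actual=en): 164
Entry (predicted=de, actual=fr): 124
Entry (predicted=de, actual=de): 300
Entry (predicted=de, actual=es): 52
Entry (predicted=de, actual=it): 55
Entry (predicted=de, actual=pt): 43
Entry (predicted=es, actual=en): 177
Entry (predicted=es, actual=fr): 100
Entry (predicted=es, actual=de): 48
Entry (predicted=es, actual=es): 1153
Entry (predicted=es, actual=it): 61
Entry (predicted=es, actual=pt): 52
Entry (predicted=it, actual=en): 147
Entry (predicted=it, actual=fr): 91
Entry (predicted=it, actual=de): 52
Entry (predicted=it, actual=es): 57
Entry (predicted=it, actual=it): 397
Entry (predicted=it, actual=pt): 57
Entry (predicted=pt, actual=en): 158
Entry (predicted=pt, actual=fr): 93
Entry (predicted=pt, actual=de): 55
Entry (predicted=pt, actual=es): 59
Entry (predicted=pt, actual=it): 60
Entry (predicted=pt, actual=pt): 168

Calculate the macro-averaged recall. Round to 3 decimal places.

0.542

Per-class recall (TP/(TP+FN)):
  en: TP=444, FN=178+164+177+147+158=824 → 444/1268 = 0.3502
  fr: TP=799, FN=107+124+100+91+93=515 → 799/1314 = 0.6081
  de: TP=300, FN=45+44+48+52+55=244 → 300/544 = 0.5515
  es: TP=1153, FN=56+68+52+57+59=292 → 1153/1445 = 0.7979
  it: TP=397, FN=57+76+55+61+60=309 → 397/706 = 0.5623
  pt: TP=168, FN=64+57+43+52+57=273 → 168/441 = 0.3810
Macro-recall = mean = (0.3502 + 0.6081 + 0.5515 + 0.7979 + 0.5623 + 0.3810) / 6 = 0.542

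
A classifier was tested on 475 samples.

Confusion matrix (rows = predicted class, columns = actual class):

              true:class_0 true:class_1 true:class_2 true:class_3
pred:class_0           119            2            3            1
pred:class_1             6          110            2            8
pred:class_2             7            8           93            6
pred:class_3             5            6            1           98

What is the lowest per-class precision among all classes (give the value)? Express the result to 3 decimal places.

Per-class precision (TP/(TP+FP)):
  class_0: TP=119, FP=2+3+1=6 → 119/125 = 0.9520
  class_1: TP=110, FP=6+2+8=16 → 110/126 = 0.8730
  class_2: TP=93, FP=7+8+6=21 → 93/114 = 0.8158
  class_3: TP=98, FP=5+6+1=12 → 98/110 = 0.8909
Lowest is class 'class_2' with precision = 0.816.

0.816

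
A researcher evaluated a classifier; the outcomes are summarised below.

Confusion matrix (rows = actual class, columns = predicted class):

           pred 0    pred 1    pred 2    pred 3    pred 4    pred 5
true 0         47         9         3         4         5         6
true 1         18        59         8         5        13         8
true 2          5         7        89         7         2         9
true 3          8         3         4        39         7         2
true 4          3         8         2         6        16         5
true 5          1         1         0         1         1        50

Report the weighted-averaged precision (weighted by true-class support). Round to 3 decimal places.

0.663

Per-class precision (TP/(TP+FP)):
  0: TP=47, FP=18+5+8+3+1=35 → 47/82 = 0.5732
  1: TP=59, FP=9+7+3+8+1=28 → 59/87 = 0.6782
  2: TP=89, FP=3+8+4+2+0=17 → 89/106 = 0.8396
  3: TP=39, FP=4+5+7+6+1=23 → 39/62 = 0.6290
  4: TP=16, FP=5+13+2+7+1=28 → 16/44 = 0.3636
  5: TP=50, FP=6+8+9+2+5=30 → 50/80 = 0.6250
Weighted-precision = Σ (supportᵢ/N)·precisionᵢ with N=461: (74/461)·0.5732 + (111/461)·0.6782 + (119/461)·0.8396 + (63/461)·0.6290 + (40/461)·0.3636 + (54/461)·0.6250 = 0.663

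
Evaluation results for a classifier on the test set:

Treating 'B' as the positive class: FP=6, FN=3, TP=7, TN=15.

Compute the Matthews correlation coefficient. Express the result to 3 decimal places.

MCC = (TP·TN − FP·FN) / √((TP+FP)(TP+FN)(TN+FP)(TN+FN))
Numerator = 7·15 − 6·3 = 87
Denominator = √(13·10·21·18) = √49140 = 221.6754
MCC = 87 / 221.6754 = 0.392

0.392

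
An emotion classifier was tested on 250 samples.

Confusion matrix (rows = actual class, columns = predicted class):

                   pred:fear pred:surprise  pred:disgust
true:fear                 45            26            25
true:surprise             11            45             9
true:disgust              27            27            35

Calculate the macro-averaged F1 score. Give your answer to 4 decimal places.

Per-class F1 score (2·TP/(2·TP+FP+FN)):
  fear: TP=45, FP=11+27=38, FN=26+25=51 → 90/179 = 0.50279
  surprise: TP=45, FP=26+27=53, FN=11+9=20 → 90/163 = 0.55215
  disgust: TP=35, FP=25+9=34, FN=27+27=54 → 70/158 = 0.44304
Macro-F1 score = mean = (0.50279 + 0.55215 + 0.44304) / 3 = 0.4993

0.4993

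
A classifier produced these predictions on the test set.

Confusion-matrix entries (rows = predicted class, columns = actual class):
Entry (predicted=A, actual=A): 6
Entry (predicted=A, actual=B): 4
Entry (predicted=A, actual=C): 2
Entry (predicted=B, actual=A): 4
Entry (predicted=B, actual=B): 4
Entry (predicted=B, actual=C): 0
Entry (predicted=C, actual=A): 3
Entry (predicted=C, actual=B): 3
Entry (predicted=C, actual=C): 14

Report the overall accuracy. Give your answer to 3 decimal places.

0.600

Accuracy = trace / total = (6+4+14=24) / 40 = 24/40 = 0.600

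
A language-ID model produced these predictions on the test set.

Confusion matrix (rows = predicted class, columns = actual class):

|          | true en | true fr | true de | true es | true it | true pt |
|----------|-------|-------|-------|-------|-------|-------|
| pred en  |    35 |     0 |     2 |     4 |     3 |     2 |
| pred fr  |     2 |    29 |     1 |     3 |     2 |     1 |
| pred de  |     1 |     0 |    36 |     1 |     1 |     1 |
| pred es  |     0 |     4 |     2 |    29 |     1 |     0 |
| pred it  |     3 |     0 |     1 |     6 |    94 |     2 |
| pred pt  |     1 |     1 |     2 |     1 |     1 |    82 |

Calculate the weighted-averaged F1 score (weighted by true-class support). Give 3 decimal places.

Per-class F1 score (2·TP/(2·TP+FP+FN)):
  en: TP=35, FP=0+2+4+3+2=11, FN=2+1+0+3+1=7 → 70/88 = 0.7955
  fr: TP=29, FP=2+1+3+2+1=9, FN=0+0+4+0+1=5 → 58/72 = 0.8056
  de: TP=36, FP=1+0+1+1+1=4, FN=2+1+2+1+2=8 → 72/84 = 0.8571
  es: TP=29, FP=0+4+2+1+0=7, FN=4+3+1+6+1=15 → 58/80 = 0.7250
  it: TP=94, FP=3+0+1+6+2=12, FN=3+2+1+1+1=8 → 188/208 = 0.9038
  pt: TP=82, FP=1+1+2+1+1=6, FN=2+1+1+0+2=6 → 164/176 = 0.9318
Weighted-F1 score = Σ (supportᵢ/N)·F1 scoreᵢ with N=354: (42/354)·0.7955 + (34/354)·0.8056 + (44/354)·0.8571 + (44/354)·0.7250 + (102/354)·0.9038 + (88/354)·0.9318 = 0.860

0.860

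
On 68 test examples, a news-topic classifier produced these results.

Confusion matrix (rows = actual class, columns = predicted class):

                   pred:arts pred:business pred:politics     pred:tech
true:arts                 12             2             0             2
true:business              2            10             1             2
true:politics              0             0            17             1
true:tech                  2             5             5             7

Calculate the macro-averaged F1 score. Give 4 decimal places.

0.6640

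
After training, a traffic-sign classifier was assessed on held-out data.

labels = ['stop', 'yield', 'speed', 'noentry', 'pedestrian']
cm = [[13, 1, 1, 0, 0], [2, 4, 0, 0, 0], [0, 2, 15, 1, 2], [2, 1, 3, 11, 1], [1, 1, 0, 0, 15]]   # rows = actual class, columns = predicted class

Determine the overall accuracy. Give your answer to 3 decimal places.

Accuracy = trace / total = (13+4+15+11+15=58) / 76 = 58/76 = 0.763

0.763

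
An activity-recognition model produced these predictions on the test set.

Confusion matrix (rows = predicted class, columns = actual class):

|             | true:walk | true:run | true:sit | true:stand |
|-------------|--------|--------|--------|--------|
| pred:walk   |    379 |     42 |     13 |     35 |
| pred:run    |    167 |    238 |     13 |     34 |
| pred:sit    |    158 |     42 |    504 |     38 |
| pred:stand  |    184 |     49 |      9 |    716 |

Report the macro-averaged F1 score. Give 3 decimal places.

0.682

Per-class F1 score (2·TP/(2·TP+FP+FN)):
  walk: TP=379, FP=42+13+35=90, FN=167+158+184=509 → 758/1357 = 0.5586
  run: TP=238, FP=167+13+34=214, FN=42+42+49=133 → 476/823 = 0.5784
  sit: TP=504, FP=158+42+38=238, FN=13+13+9=35 → 1008/1281 = 0.7869
  stand: TP=716, FP=184+49+9=242, FN=35+34+38=107 → 1432/1781 = 0.8040
Macro-F1 score = mean = (0.5586 + 0.5784 + 0.7869 + 0.8040) / 4 = 0.682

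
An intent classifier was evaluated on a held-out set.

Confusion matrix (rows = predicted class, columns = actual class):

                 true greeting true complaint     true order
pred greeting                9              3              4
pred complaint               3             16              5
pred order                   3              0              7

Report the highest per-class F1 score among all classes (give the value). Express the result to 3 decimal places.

Per-class F1 score (2·TP/(2·TP+FP+FN)):
  greeting: TP=9, FP=3+4=7, FN=3+3=6 → 18/31 = 0.5806
  complaint: TP=16, FP=3+5=8, FN=3+0=3 → 32/43 = 0.7442
  order: TP=7, FP=3+0=3, FN=4+5=9 → 14/26 = 0.5385
Highest is class 'complaint' with F1 score = 0.744.

0.744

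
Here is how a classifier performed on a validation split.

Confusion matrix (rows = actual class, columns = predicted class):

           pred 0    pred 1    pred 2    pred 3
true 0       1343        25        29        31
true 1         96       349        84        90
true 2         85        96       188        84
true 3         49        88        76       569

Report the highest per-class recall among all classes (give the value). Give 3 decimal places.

Per-class recall (TP/(TP+FN)):
  0: TP=1343, FN=25+29+31=85 → 1343/1428 = 0.9405
  1: TP=349, FN=96+84+90=270 → 349/619 = 0.5638
  2: TP=188, FN=85+96+84=265 → 188/453 = 0.4150
  3: TP=569, FN=49+88+76=213 → 569/782 = 0.7276
Highest is class '0' with recall = 0.940.

0.940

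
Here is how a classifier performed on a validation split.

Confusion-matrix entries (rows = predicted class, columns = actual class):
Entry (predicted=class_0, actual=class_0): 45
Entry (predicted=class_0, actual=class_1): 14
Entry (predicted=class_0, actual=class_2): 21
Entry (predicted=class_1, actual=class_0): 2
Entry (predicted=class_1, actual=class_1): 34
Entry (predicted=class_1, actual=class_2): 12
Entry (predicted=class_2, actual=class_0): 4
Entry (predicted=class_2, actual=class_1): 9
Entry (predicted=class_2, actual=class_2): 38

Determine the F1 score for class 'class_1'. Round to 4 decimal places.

0.6476

Treat 'class_1' as positive and all other classes as negative.
F1 score = 2·TP/(2·TP+FP+FN).
class_1: TP=34, FP=2+12=14, FN=14+9=23 → 68/105 = 0.64762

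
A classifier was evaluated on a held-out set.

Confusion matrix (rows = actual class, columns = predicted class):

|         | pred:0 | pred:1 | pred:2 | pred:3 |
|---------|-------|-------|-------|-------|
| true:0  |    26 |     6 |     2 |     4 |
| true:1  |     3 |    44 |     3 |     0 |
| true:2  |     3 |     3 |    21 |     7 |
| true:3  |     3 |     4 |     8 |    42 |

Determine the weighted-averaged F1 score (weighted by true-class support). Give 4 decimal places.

0.7414

Per-class F1 score (2·TP/(2·TP+FP+FN)):
  0: TP=26, FP=3+3+3=9, FN=6+2+4=12 → 52/73 = 0.71233
  1: TP=44, FP=6+3+4=13, FN=3+3+0=6 → 88/107 = 0.82243
  2: TP=21, FP=2+3+8=13, FN=3+3+7=13 → 42/68 = 0.61765
  3: TP=42, FP=4+0+7=11, FN=3+4+8=15 → 84/110 = 0.76364
Weighted-F1 score = Σ (supportᵢ/N)·F1 scoreᵢ with N=179: (38/179)·0.71233 + (50/179)·0.82243 + (34/179)·0.61765 + (57/179)·0.76364 = 0.7414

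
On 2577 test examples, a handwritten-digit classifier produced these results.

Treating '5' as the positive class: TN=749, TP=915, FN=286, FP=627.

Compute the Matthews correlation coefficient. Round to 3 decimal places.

0.312

MCC = (TP·TN − FP·FN) / √((TP+FP)(TP+FN)(TN+FP)(TN+FN))
Numerator = 915·749 − 627·286 = 506013
Denominator = √(1542·1201·1376·1035) = √2637461718720 = 1624026.3910
MCC = 506013 / 1624026.3910 = 0.312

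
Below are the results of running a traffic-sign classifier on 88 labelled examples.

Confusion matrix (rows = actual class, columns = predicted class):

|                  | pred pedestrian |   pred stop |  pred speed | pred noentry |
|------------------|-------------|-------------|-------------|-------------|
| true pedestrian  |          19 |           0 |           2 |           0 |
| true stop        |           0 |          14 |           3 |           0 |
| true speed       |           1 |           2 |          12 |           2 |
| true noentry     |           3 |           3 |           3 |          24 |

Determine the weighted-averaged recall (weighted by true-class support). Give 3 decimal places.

Per-class recall (TP/(TP+FN)):
  pedestrian: TP=19, FN=0+2+0=2 → 19/21 = 0.9048
  stop: TP=14, FN=0+3+0=3 → 14/17 = 0.8235
  speed: TP=12, FN=1+2+2=5 → 12/17 = 0.7059
  noentry: TP=24, FN=3+3+3=9 → 24/33 = 0.7273
Weighted-recall = Σ (supportᵢ/N)·recallᵢ with N=88: (21/88)·0.9048 + (17/88)·0.8235 + (17/88)·0.7059 + (33/88)·0.7273 = 0.784

0.784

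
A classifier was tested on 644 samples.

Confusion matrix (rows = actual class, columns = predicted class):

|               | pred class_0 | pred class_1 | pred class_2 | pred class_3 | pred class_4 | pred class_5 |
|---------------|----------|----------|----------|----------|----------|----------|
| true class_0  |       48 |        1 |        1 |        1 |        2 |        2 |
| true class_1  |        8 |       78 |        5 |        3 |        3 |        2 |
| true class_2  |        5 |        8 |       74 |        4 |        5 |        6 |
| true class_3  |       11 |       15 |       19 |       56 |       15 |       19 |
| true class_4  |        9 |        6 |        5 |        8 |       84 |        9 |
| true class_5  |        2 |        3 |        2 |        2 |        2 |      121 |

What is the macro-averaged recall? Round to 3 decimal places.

0.735

Per-class recall (TP/(TP+FN)):
  class_0: TP=48, FN=1+1+1+2+2=7 → 48/55 = 0.8727
  class_1: TP=78, FN=8+5+3+3+2=21 → 78/99 = 0.7879
  class_2: TP=74, FN=5+8+4+5+6=28 → 74/102 = 0.7255
  class_3: TP=56, FN=11+15+19+15+19=79 → 56/135 = 0.4148
  class_4: TP=84, FN=9+6+5+8+9=37 → 84/121 = 0.6942
  class_5: TP=121, FN=2+3+2+2+2=11 → 121/132 = 0.9167
Macro-recall = mean = (0.8727 + 0.7879 + 0.7255 + 0.4148 + 0.6942 + 0.9167) / 6 = 0.735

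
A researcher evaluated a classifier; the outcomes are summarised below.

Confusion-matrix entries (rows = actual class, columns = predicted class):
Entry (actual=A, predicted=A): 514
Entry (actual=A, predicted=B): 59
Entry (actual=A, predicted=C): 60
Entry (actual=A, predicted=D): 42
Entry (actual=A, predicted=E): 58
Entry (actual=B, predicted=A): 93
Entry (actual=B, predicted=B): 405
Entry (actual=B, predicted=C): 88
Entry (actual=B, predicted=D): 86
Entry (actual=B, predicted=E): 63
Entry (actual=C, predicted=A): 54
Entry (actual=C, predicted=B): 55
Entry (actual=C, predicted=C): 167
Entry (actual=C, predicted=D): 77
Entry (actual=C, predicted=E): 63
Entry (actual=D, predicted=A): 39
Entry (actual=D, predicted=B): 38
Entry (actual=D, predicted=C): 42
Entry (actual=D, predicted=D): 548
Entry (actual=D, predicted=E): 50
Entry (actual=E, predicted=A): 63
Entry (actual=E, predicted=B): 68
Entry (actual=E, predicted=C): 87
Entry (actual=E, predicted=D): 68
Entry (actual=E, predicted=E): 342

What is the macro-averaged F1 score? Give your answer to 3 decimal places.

Per-class F1 score (2·TP/(2·TP+FP+FN)):
  A: TP=514, FP=93+54+39+63=249, FN=59+60+42+58=219 → 1028/1496 = 0.6872
  B: TP=405, FP=59+55+38+68=220, FN=93+88+86+63=330 → 810/1360 = 0.5956
  C: TP=167, FP=60+88+42+87=277, FN=54+55+77+63=249 → 334/860 = 0.3884
  D: TP=548, FP=42+86+77+68=273, FN=39+38+42+50=169 → 1096/1538 = 0.7126
  E: TP=342, FP=58+63+63+50=234, FN=63+68+87+68=286 → 684/1204 = 0.5681
Macro-F1 score = mean = (0.6872 + 0.5956 + 0.3884 + 0.7126 + 0.5681) / 5 = 0.590

0.590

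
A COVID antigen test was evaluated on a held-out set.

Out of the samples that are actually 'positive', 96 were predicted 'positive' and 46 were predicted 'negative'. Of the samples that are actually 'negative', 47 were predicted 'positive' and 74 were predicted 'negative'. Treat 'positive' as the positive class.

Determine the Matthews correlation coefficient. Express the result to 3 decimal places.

MCC = (TP·TN − FP·FN) / √((TP+FP)(TP+FN)(TN+FP)(TN+FN))
Numerator = 96·74 − 47·46 = 4942
Denominator = √(143·142·121·120) = √294843120 = 17170.9965
MCC = 4942 / 17170.9965 = 0.288

0.288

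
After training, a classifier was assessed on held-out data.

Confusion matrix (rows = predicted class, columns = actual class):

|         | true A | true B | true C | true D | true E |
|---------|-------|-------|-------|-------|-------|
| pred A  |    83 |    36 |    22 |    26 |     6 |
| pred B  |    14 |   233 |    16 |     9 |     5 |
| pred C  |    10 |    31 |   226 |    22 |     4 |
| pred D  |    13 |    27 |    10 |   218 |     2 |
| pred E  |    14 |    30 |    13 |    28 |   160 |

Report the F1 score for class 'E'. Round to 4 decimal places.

F1 score = 2·TP/(2·TP+FP+FN).
E: TP=160, FP=14+30+13+28=85, FN=6+5+4+2=17 → 320/422 = 0.75829

0.7583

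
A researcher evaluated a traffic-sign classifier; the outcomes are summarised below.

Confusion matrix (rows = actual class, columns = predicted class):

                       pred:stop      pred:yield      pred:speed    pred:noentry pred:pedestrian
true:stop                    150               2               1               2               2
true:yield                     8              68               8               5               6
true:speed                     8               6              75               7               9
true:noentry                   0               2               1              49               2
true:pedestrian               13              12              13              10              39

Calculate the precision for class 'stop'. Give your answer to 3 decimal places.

0.838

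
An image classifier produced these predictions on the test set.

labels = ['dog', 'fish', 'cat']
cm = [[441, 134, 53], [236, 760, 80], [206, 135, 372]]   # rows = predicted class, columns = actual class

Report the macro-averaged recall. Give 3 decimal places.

0.658

Per-class recall (TP/(TP+FN)):
  dog: TP=441, FN=236+206=442 → 441/883 = 0.4994
  fish: TP=760, FN=134+135=269 → 760/1029 = 0.7386
  cat: TP=372, FN=53+80=133 → 372/505 = 0.7366
Macro-recall = mean = (0.4994 + 0.7386 + 0.7366) / 3 = 0.658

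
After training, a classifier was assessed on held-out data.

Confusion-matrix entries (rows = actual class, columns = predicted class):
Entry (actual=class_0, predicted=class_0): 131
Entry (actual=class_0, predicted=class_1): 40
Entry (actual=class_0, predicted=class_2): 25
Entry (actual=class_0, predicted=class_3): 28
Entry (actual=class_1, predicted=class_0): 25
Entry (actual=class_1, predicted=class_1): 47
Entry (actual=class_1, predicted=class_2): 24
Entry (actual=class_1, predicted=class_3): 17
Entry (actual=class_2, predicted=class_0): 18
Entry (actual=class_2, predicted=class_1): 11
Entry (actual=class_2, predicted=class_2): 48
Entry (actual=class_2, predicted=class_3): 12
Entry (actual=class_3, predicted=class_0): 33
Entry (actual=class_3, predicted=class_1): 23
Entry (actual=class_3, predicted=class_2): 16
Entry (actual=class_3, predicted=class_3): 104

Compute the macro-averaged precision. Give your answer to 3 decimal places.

0.523

Per-class precision (TP/(TP+FP)):
  class_0: TP=131, FP=25+18+33=76 → 131/207 = 0.6329
  class_1: TP=47, FP=40+11+23=74 → 47/121 = 0.3884
  class_2: TP=48, FP=25+24+16=65 → 48/113 = 0.4248
  class_3: TP=104, FP=28+17+12=57 → 104/161 = 0.6460
Macro-precision = mean = (0.6329 + 0.3884 + 0.4248 + 0.6460) / 4 = 0.523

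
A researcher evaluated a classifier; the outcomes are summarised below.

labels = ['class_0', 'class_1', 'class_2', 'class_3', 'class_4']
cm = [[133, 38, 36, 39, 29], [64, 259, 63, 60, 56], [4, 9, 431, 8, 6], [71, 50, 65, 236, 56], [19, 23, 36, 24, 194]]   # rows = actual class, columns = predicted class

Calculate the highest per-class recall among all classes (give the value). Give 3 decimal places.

0.941

Per-class recall (TP/(TP+FN)):
  class_0: TP=133, FN=38+36+39+29=142 → 133/275 = 0.4836
  class_1: TP=259, FN=64+63+60+56=243 → 259/502 = 0.5159
  class_2: TP=431, FN=4+9+8+6=27 → 431/458 = 0.9410
  class_3: TP=236, FN=71+50+65+56=242 → 236/478 = 0.4937
  class_4: TP=194, FN=19+23+36+24=102 → 194/296 = 0.6554
Highest is class 'class_2' with recall = 0.941.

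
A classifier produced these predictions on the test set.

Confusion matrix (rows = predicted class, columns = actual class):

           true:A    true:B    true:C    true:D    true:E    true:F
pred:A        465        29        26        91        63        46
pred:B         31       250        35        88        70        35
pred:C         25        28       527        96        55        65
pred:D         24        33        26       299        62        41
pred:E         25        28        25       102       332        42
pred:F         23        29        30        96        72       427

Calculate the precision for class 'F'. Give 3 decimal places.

0.631

One-vs-rest for 'F': TP = diagonal; FP = other classes predicted 'F'; FN = 'F' predicted as other.
precision = TP/(TP+FP).
F: TP=427, FP=23+29+30+96+72=250 → 427/677 = 0.6307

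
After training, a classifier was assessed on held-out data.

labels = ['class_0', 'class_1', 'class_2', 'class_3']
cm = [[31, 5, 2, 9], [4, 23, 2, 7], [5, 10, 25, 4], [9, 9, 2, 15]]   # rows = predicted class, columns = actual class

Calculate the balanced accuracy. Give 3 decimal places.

Balanced accuracy = mean of per-class recall.
  class_0: recall = 31/49 = 0.6327
  class_1: recall = 23/47 = 0.4894
  class_2: recall = 25/31 = 0.8065
  class_3: recall = 15/35 = 0.4286
Mean = (0.6327 + 0.4894 + 0.8065 + 0.4286) / 4 = 0.589

0.589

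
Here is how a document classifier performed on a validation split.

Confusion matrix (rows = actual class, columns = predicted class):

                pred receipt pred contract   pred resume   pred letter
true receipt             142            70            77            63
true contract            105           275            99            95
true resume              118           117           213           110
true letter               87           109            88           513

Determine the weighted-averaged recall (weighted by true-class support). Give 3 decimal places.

Per-class recall (TP/(TP+FN)):
  receipt: TP=142, FN=70+77+63=210 → 142/352 = 0.4034
  contract: TP=275, FN=105+99+95=299 → 275/574 = 0.4791
  resume: TP=213, FN=118+117+110=345 → 213/558 = 0.3817
  letter: TP=513, FN=87+109+88=284 → 513/797 = 0.6437
Weighted-recall = Σ (supportᵢ/N)·recallᵢ with N=2281: (352/2281)·0.4034 + (574/2281)·0.4791 + (558/2281)·0.3817 + (797/2281)·0.6437 = 0.501

0.501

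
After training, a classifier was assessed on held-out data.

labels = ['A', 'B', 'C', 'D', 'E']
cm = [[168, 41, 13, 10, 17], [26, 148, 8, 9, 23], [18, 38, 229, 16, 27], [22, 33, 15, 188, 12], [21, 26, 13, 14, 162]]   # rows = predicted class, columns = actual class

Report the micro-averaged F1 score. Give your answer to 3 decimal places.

0.690

Micro-averaging pools counts across classes: ΣTP=895, ΣFP=402, ΣFN=402.
Micro-F1 score = 2·TP/(2·TP+FP+FN) on pooled counts = 0.690 (equals overall accuracy in single-label multiclass).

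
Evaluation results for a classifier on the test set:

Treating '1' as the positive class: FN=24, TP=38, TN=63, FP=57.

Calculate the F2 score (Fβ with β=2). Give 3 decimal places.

Fβ = (1+β²)·TP / ((1+β²)·TP + β²·FN + FP), with β²=4
= 5·38 / (5·38 + 4·24 + 57) = 0.554

0.554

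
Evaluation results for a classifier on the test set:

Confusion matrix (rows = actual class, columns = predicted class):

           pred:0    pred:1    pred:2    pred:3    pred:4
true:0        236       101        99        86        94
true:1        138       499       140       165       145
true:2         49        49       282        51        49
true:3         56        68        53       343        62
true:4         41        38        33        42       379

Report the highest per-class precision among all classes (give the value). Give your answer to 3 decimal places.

Per-class precision (TP/(TP+FP)):
  0: TP=236, FP=138+49+56+41=284 → 236/520 = 0.4538
  1: TP=499, FP=101+49+68+38=256 → 499/755 = 0.6609
  2: TP=282, FP=99+140+53+33=325 → 282/607 = 0.4646
  3: TP=343, FP=86+165+51+42=344 → 343/687 = 0.4993
  4: TP=379, FP=94+145+49+62=350 → 379/729 = 0.5199
Highest is class '1' with precision = 0.661.

0.661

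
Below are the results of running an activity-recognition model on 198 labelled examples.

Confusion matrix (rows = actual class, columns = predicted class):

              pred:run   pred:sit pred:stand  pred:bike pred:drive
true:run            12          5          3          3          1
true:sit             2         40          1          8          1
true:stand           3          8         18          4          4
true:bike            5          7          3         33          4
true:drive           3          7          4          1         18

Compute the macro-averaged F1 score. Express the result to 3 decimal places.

0.590

Per-class F1 score (2·TP/(2·TP+FP+FN)):
  run: TP=12, FP=2+3+5+3=13, FN=5+3+3+1=12 → 24/49 = 0.4898
  sit: TP=40, FP=5+8+7+7=27, FN=2+1+8+1=12 → 80/119 = 0.6723
  stand: TP=18, FP=3+1+3+4=11, FN=3+8+4+4=19 → 36/66 = 0.5455
  bike: TP=33, FP=3+8+4+1=16, FN=5+7+3+4=19 → 66/101 = 0.6535
  drive: TP=18, FP=1+1+4+4=10, FN=3+7+4+1=15 → 36/61 = 0.5902
Macro-F1 score = mean = (0.4898 + 0.6723 + 0.5455 + 0.6535 + 0.5902) / 5 = 0.590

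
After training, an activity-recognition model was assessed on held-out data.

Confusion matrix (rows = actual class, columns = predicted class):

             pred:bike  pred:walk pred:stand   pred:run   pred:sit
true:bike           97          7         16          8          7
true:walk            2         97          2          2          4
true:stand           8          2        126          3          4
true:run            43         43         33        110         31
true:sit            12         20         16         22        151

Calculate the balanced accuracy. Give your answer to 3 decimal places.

0.723

Balanced accuracy = mean of per-class recall.
  bike: recall = 97/135 = 0.7185
  walk: recall = 97/107 = 0.9065
  stand: recall = 126/143 = 0.8811
  run: recall = 110/260 = 0.4231
  sit: recall = 151/221 = 0.6833
Mean = (0.7185 + 0.9065 + 0.8811 + 0.4231 + 0.6833) / 5 = 0.723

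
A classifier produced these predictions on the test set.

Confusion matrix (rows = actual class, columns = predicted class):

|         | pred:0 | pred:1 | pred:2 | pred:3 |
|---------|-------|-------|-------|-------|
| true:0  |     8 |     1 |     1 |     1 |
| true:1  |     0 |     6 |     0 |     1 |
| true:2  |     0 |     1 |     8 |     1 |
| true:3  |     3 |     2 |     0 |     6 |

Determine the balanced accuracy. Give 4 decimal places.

Balanced accuracy = mean of per-class recall.
  0: recall = 8/11 = 0.72727
  1: recall = 6/7 = 0.85714
  2: recall = 8/10 = 0.80000
  3: recall = 6/11 = 0.54545
Mean = (0.72727 + 0.85714 + 0.80000 + 0.54545) / 4 = 0.7325

0.7325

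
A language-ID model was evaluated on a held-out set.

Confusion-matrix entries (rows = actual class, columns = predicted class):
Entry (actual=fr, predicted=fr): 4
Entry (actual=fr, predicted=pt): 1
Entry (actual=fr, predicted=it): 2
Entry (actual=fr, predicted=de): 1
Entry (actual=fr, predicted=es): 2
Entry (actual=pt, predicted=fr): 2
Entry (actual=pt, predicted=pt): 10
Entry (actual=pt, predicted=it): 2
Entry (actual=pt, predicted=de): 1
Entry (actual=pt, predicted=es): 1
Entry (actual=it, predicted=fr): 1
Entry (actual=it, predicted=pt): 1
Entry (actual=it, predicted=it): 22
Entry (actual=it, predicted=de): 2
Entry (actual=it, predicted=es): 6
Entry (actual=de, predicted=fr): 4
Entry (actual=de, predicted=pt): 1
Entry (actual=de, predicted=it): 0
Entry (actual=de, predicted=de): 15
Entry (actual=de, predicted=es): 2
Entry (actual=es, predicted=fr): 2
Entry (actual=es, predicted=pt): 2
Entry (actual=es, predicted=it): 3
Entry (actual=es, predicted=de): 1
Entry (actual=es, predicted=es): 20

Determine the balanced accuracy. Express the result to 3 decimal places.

Balanced accuracy = mean of per-class recall.
  fr: recall = 4/10 = 0.4000
  pt: recall = 10/16 = 0.6250
  it: recall = 22/32 = 0.6875
  de: recall = 15/22 = 0.6818
  es: recall = 20/28 = 0.7143
Mean = (0.4000 + 0.6250 + 0.6875 + 0.6818 + 0.7143) / 5 = 0.622

0.622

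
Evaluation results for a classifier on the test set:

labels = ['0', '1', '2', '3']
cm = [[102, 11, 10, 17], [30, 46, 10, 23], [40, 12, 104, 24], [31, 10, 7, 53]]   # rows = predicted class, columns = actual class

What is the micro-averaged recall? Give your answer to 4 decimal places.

Micro-averaging pools counts across classes: ΣTP=305, ΣFP=225, ΣFN=225.
Micro-recall = TP/(TP+FN) on pooled counts = 0.5755 (equals overall accuracy in single-label multiclass).

0.5755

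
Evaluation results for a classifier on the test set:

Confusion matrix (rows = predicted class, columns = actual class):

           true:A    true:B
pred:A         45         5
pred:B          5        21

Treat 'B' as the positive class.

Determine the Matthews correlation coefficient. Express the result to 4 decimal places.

MCC = (TP·TN − FP·FN) / √((TP+FP)(TP+FN)(TN+FP)(TN+FN))
Numerator = 21·45 − 5·5 = 920
Denominator = √(26·26·50·50) = √1690000 = 1300.0000
MCC = 920 / 1300.0000 = 0.7077

0.7077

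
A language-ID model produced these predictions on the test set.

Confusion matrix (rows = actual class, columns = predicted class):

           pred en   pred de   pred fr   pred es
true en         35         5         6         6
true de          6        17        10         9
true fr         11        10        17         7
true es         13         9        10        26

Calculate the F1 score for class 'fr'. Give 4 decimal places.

Treat 'fr' as positive and all other classes as negative.
F1 score = 2·TP/(2·TP+FP+FN).
fr: TP=17, FP=6+10+10=26, FN=11+10+7=28 → 34/88 = 0.38636

0.3864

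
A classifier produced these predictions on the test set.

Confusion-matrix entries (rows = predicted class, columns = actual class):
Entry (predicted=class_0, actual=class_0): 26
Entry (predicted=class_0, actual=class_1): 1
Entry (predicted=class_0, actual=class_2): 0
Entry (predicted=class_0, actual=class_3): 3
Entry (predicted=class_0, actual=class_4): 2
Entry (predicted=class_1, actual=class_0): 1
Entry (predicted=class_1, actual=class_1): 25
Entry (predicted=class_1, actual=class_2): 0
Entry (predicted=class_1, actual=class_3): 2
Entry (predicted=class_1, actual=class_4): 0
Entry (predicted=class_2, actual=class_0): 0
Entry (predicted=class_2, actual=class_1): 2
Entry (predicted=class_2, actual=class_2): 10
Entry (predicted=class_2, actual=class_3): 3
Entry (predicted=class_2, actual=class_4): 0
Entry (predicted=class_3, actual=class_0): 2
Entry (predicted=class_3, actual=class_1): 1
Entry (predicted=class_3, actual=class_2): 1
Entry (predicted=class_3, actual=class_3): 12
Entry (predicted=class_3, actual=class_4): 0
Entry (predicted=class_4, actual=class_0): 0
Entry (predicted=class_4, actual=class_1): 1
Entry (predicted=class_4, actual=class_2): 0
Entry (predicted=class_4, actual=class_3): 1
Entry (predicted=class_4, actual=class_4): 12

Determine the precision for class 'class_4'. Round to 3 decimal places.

One-vs-rest for 'class_4': TP = diagonal; FP = other classes predicted 'class_4'; FN = 'class_4' predicted as other.
precision = TP/(TP+FP).
class_4: TP=12, FP=0+1+0+1=2 → 12/14 = 0.8571

0.857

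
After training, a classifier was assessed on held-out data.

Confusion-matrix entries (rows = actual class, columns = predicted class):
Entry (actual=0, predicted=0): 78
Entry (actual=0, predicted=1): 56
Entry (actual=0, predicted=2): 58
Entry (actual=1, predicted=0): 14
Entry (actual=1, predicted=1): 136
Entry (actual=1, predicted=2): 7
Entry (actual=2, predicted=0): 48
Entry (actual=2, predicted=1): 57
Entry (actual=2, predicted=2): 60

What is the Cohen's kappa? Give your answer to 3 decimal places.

0.305

Observed agreement pₒ = trace/N = 274/514 = 0.5331
Expected agreement pₑ = Σ (rowᵢ·colᵢ)/N² = (192·140 + 157·249 + 165·125)/514² = 0.3278
κ = (pₒ − pₑ)/(1 − pₑ) = (0.5331 − 0.3278)/(1 − 0.3278) = 0.305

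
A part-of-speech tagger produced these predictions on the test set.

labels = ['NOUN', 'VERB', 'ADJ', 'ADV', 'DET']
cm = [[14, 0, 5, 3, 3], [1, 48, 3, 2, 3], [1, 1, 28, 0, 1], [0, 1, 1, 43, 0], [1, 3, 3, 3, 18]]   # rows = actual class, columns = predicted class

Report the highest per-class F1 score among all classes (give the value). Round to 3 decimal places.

Per-class F1 score (2·TP/(2·TP+FP+FN)):
  NOUN: TP=14, FP=1+1+0+1=3, FN=0+5+3+3=11 → 28/42 = 0.6667
  VERB: TP=48, FP=0+1+1+3=5, FN=1+3+2+3=9 → 96/110 = 0.8727
  ADJ: TP=28, FP=5+3+1+3=12, FN=1+1+0+1=3 → 56/71 = 0.7887
  ADV: TP=43, FP=3+2+0+3=8, FN=0+1+1+0=2 → 86/96 = 0.8958
  DET: TP=18, FP=3+3+1+0=7, FN=1+3+3+3=10 → 36/53 = 0.6792
Highest is class 'ADV' with F1 score = 0.896.

0.896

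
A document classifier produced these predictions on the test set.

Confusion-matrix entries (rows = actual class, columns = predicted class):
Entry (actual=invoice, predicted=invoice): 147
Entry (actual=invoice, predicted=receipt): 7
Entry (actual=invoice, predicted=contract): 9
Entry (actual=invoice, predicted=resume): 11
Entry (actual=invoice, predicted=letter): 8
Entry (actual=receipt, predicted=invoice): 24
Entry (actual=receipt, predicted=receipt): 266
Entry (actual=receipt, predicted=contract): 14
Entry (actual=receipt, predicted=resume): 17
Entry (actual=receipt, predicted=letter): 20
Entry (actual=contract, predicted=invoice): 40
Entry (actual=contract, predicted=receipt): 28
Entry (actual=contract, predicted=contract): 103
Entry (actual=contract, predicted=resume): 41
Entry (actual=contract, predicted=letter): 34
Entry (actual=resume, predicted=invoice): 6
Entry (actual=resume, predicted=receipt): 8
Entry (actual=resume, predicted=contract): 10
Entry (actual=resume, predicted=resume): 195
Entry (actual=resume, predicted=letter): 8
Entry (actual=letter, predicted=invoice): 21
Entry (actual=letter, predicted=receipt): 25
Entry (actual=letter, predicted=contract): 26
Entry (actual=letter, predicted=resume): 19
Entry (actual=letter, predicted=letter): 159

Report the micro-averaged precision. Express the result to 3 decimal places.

Micro-averaging pools counts across classes: ΣTP=870, ΣFP=376, ΣFN=376.
Micro-precision = TP/(TP+FP) on pooled counts = 0.698 (equals overall accuracy in single-label multiclass).

0.698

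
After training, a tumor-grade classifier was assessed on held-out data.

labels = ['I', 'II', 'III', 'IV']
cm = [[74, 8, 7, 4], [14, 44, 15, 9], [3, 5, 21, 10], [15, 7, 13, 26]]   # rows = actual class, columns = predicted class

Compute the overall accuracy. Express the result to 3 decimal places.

0.600

Accuracy = trace / total = (74+44+21+26=165) / 275 = 165/275 = 0.600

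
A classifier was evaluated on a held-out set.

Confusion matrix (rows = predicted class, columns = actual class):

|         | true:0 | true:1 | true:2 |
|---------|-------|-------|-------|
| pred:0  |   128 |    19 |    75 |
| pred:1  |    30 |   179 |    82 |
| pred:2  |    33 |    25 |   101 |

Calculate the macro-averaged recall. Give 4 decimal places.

0.6214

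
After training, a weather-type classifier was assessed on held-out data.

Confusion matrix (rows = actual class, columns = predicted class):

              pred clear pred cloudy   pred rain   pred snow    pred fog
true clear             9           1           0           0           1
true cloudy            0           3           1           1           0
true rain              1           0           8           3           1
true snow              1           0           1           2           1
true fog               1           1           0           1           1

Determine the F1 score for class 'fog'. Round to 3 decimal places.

One-vs-rest for 'fog': TP = diagonal; FP = other classes predicted 'fog'; FN = 'fog' predicted as other.
F1 score = 2·TP/(2·TP+FP+FN).
fog: TP=1, FP=1+0+1+1=3, FN=1+1+0+1=3 → 2/8 = 0.2500

0.250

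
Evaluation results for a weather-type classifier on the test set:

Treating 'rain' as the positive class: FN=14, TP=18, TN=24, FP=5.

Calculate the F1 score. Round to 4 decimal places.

Precision = TP/(TP+FP) = 18/23 = 0.7826
Recall = TP/(TP+FN) = 18/32 = 0.5625
F1 = 2·TP/(2·TP+FP+FN) = 36/55 = 0.6545

0.6545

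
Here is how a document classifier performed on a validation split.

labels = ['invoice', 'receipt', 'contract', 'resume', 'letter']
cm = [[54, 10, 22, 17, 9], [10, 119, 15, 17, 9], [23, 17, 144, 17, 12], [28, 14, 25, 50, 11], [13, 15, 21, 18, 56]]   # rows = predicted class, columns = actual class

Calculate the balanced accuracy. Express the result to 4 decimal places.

0.5467

Balanced accuracy = mean of per-class recall.
  invoice: recall = 54/128 = 0.42188
  receipt: recall = 119/175 = 0.68000
  contract: recall = 144/227 = 0.63436
  resume: recall = 50/119 = 0.42017
  letter: recall = 56/97 = 0.57732
Mean = (0.42188 + 0.68000 + 0.63436 + 0.42017 + 0.57732) / 5 = 0.5467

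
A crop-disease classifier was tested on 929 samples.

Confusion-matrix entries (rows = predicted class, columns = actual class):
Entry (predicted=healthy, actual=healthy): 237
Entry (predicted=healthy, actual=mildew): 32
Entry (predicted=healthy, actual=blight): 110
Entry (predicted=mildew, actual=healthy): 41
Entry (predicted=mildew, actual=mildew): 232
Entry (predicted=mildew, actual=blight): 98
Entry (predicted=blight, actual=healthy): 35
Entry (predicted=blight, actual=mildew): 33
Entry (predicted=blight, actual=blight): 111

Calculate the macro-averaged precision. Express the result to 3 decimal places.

Per-class precision (TP/(TP+FP)):
  healthy: TP=237, FP=32+110=142 → 237/379 = 0.6253
  mildew: TP=232, FP=41+98=139 → 232/371 = 0.6253
  blight: TP=111, FP=35+33=68 → 111/179 = 0.6201
Macro-precision = mean = (0.6253 + 0.6253 + 0.6201) / 3 = 0.624

0.624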